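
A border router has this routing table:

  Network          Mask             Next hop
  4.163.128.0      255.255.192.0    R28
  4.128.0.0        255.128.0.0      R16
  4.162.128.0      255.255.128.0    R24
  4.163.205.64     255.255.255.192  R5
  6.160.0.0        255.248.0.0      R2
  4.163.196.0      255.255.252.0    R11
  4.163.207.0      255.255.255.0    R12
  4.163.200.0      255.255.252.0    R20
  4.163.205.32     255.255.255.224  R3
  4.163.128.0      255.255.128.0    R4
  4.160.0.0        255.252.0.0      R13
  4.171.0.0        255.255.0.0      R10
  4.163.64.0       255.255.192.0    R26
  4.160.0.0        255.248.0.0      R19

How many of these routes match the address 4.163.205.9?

4

Prefixes containing 4.163.205.9:
  4.128.0.0/9 (4.128.0.0 - 4.255.255.255)
  4.160.0.0/13 (4.160.0.0 - 4.167.255.255)
  4.160.0.0/14 (4.160.0.0 - 4.163.255.255)
  4.163.128.0/17 (4.163.128.0 - 4.163.255.255)
Total matching entries: 4.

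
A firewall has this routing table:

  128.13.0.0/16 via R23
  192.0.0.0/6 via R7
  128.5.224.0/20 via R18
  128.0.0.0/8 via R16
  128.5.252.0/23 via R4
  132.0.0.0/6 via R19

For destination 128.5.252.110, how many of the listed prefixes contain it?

2

Prefixes containing 128.5.252.110:
  128.0.0.0/8 (128.0.0.0 - 128.255.255.255)
  128.5.252.0/23 (128.5.252.0 - 128.5.253.255)
Total matching entries: 2.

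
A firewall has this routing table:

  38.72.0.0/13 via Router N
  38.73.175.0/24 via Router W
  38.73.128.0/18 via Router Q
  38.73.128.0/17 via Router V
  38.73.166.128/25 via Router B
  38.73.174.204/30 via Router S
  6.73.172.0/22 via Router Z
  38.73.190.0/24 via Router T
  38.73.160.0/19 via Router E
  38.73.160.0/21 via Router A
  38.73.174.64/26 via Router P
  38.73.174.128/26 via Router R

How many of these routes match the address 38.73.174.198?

Prefixes containing 38.73.174.198:
  38.72.0.0/13 (38.72.0.0 - 38.79.255.255)
  38.73.128.0/17 (38.73.128.0 - 38.73.255.255)
  38.73.128.0/18 (38.73.128.0 - 38.73.191.255)
  38.73.160.0/19 (38.73.160.0 - 38.73.191.255)
Total matching entries: 4.

4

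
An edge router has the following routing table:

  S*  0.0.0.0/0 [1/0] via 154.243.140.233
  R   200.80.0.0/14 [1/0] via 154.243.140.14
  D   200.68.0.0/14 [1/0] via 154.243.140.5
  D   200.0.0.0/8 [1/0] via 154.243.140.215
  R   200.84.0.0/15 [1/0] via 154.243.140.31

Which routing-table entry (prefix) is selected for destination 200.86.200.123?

200.0.0.0/8

Entries matching 200.86.200.123:
  0.0.0.0/0 (default, matches everything)
  200.0.0.0/8 (200.0.0.0 - 200.255.255.255)
Most specific is 200.0.0.0/8.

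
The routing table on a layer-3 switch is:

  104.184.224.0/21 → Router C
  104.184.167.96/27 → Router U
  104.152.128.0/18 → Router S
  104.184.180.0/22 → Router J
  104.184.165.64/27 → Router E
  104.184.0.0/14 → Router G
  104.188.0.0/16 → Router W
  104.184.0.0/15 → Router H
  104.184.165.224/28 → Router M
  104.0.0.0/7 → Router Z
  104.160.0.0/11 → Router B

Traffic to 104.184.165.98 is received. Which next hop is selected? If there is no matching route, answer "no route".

Routes whose prefix contains 104.184.165.98:
  104.0.0.0/7 (104.0.0.0 - 105.255.255.255) -> Router Z
  104.160.0.0/11 (104.160.0.0 - 104.191.255.255) -> Router B
  104.184.0.0/14 (104.184.0.0 - 104.187.255.255) -> Router G
  104.184.0.0/15 (104.184.0.0 - 104.185.255.255) -> Router H
More-specific entries that do NOT match:
  104.184.165.224/28 (104.184.165.224 - 104.184.165.239) does not contain 104.184.165.98
  104.184.167.96/27 (104.184.167.96 - 104.184.167.127) does not contain 104.184.165.98
  104.184.165.64/27 (104.184.165.64 - 104.184.165.95) does not contain 104.184.165.98
  104.184.180.0/22 (104.184.180.0 - 104.184.183.255) does not contain 104.184.165.98
  104.184.224.0/21 (104.184.224.0 - 104.184.231.255) does not contain 104.184.165.98
  104.152.128.0/18 (104.152.128.0 - 104.152.191.255) does not contain 104.184.165.98
  104.188.0.0/16 (104.188.0.0 - 104.188.255.255) does not contain 104.184.165.98
Longest matching prefix is /15 -> next hop Router H.

Router H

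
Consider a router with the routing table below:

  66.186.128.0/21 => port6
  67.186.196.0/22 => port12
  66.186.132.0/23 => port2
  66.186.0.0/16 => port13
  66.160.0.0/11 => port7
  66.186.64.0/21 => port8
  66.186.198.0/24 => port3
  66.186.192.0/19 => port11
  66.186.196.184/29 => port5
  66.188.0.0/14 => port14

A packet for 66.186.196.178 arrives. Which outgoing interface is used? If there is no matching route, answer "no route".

Routes whose prefix contains 66.186.196.178:
  66.160.0.0/11 (66.160.0.0 - 66.191.255.255) -> port7
  66.186.0.0/16 (66.186.0.0 - 66.186.255.255) -> port13
  66.186.192.0/19 (66.186.192.0 - 66.186.223.255) -> port11
More-specific entries that do NOT match:
  66.186.196.184/29 (66.186.196.184 - 66.186.196.191) does not contain 66.186.196.178
  66.186.198.0/24 (66.186.198.0 - 66.186.198.255) does not contain 66.186.196.178
  66.186.132.0/23 (66.186.132.0 - 66.186.133.255) does not contain 66.186.196.178
  67.186.196.0/22 (67.186.196.0 - 67.186.199.255) does not contain 66.186.196.178
  66.186.128.0/21 (66.186.128.0 - 66.186.135.255) does not contain 66.186.196.178
  66.186.64.0/21 (66.186.64.0 - 66.186.71.255) does not contain 66.186.196.178
Longest matching prefix is /19 -> interface port11.

port11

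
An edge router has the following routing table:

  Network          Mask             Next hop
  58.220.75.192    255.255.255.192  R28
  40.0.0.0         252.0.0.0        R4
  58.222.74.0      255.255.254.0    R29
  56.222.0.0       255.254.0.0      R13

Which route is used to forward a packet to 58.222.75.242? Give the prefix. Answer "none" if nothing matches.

Entries matching 58.222.75.242:
  58.222.74.0/23 (58.222.74.0 - 58.222.75.255)
Most specific is 58.222.74.0/23.

58.222.74.0/23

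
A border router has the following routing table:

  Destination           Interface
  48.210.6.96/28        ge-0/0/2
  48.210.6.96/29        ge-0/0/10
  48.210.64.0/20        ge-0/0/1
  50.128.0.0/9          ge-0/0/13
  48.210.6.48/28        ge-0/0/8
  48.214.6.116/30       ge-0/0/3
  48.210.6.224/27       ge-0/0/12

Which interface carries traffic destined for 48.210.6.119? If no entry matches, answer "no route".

No entry's prefix contains 48.210.6.119; there is no default route.

no route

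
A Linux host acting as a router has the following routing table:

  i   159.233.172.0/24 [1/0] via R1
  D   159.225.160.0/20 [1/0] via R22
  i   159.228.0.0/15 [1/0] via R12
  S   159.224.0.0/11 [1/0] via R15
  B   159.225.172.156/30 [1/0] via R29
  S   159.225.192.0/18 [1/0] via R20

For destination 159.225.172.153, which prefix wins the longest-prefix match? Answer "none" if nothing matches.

Entries matching 159.225.172.153:
  159.224.0.0/11 (159.224.0.0 - 159.255.255.255)
  159.225.160.0/20 (159.225.160.0 - 159.225.175.255)
Most specific is 159.225.160.0/20.

159.225.160.0/20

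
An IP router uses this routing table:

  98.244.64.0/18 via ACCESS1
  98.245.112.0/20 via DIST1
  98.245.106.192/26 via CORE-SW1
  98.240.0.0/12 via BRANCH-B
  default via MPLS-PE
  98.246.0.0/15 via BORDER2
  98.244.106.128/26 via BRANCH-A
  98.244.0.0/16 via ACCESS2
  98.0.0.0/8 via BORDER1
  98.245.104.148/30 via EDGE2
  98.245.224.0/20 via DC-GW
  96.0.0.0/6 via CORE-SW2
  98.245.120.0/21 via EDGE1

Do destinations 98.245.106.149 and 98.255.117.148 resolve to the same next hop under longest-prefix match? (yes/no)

yes

98.245.106.149: longest match 98.240.0.0/12 -> BRANCH-B
98.255.117.148: longest match 98.240.0.0/12 -> BRANCH-B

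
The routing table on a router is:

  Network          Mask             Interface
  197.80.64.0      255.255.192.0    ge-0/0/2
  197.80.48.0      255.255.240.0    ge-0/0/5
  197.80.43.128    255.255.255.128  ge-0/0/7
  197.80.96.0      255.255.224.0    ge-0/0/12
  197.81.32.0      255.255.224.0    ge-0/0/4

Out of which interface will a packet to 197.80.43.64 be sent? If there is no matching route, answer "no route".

no route

No entry's prefix contains 197.80.43.64; there is no default route.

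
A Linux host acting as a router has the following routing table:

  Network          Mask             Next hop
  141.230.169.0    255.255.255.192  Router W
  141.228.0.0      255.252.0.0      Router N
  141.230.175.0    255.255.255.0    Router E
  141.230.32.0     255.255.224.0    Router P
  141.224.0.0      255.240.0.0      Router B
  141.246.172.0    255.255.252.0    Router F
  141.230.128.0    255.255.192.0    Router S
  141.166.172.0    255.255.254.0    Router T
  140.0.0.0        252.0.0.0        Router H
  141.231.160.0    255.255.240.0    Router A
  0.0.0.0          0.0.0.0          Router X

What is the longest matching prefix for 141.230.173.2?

141.230.128.0/18

Entries matching 141.230.173.2:
  0.0.0.0/0 (default, matches everything)
  140.0.0.0/6 (140.0.0.0 - 143.255.255.255)
  141.224.0.0/12 (141.224.0.0 - 141.239.255.255)
  141.228.0.0/14 (141.228.0.0 - 141.231.255.255)
  141.230.128.0/18 (141.230.128.0 - 141.230.191.255)
Most specific is 141.230.128.0/18.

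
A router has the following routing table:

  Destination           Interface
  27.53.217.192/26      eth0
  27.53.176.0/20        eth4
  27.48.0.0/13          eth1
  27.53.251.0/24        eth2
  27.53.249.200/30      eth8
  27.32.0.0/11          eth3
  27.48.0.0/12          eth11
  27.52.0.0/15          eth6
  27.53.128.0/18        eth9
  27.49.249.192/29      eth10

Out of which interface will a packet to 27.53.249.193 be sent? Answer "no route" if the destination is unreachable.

Routes whose prefix contains 27.53.249.193:
  27.32.0.0/11 (27.32.0.0 - 27.63.255.255) -> eth3
  27.48.0.0/12 (27.48.0.0 - 27.63.255.255) -> eth11
  27.48.0.0/13 (27.48.0.0 - 27.55.255.255) -> eth1
  27.52.0.0/15 (27.52.0.0 - 27.53.255.255) -> eth6
More-specific entries that do NOT match:
  27.53.249.200/30 (27.53.249.200 - 27.53.249.203) does not contain 27.53.249.193
  27.49.249.192/29 (27.49.249.192 - 27.49.249.199) does not contain 27.53.249.193
  27.53.217.192/26 (27.53.217.192 - 27.53.217.255) does not contain 27.53.249.193
  27.53.251.0/24 (27.53.251.0 - 27.53.251.255) does not contain 27.53.249.193
  27.53.176.0/20 (27.53.176.0 - 27.53.191.255) does not contain 27.53.249.193
  27.53.128.0/18 (27.53.128.0 - 27.53.191.255) does not contain 27.53.249.193
Longest matching prefix is /15 -> interface eth6.

eth6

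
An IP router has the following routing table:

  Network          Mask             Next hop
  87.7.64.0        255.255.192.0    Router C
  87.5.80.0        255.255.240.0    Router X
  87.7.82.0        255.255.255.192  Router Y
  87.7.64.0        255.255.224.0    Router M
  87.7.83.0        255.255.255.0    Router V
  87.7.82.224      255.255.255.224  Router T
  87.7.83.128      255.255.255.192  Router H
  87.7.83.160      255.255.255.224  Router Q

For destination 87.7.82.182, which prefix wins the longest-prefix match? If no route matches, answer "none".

Entries matching 87.7.82.182:
  87.7.64.0/18 (87.7.64.0 - 87.7.127.255)
  87.7.64.0/19 (87.7.64.0 - 87.7.95.255)
Most specific is 87.7.64.0/19.

87.7.64.0/19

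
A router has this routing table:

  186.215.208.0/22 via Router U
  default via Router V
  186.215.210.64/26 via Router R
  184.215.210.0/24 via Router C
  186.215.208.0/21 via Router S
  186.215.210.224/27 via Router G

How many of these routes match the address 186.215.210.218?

Prefixes containing 186.215.210.218:
  0.0.0.0/0 (default, matches everything)
  186.215.208.0/21 (186.215.208.0 - 186.215.215.255)
  186.215.208.0/22 (186.215.208.0 - 186.215.211.255)
Total matching entries: 3.

3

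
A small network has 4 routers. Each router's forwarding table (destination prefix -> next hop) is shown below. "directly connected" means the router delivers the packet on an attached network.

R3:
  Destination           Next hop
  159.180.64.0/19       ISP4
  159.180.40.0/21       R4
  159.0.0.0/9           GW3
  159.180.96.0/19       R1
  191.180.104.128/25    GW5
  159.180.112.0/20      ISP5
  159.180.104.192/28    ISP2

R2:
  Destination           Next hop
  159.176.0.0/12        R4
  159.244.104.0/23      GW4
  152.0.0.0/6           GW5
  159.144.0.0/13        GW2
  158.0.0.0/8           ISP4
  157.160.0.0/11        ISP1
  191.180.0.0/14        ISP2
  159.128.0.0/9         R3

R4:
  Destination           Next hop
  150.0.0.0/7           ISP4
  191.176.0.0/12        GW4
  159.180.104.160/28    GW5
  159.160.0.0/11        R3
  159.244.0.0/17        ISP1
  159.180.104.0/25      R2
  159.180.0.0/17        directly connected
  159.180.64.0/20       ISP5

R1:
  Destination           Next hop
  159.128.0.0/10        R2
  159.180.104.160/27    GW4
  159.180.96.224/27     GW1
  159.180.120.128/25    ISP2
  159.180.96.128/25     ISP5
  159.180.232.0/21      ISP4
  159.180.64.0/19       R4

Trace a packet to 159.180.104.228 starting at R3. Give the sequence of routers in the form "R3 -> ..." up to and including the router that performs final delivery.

At R3: longest match for 159.180.104.228 is 159.180.96.0/19 -> R1
At R1: longest match for 159.180.104.228 is 159.128.0.0/10 -> R2
At R2: longest match for 159.180.104.228 is 159.176.0.0/12 -> R4
At R4: longest match for 159.180.104.228 is 159.180.0.0/17 -> directly connected

R3 -> R1 -> R2 -> R4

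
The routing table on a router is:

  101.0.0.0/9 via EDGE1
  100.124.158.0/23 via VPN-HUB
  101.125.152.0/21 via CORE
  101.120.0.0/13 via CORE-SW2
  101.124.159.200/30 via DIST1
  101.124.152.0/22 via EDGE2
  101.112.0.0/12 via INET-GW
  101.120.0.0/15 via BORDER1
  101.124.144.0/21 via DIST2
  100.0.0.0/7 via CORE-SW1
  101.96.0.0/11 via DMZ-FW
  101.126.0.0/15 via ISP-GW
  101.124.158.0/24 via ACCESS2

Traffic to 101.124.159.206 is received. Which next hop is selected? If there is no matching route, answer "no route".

Routes whose prefix contains 101.124.159.206:
  100.0.0.0/7 (100.0.0.0 - 101.255.255.255) -> CORE-SW1
  101.0.0.0/9 (101.0.0.0 - 101.127.255.255) -> EDGE1
  101.96.0.0/11 (101.96.0.0 - 101.127.255.255) -> DMZ-FW
  101.112.0.0/12 (101.112.0.0 - 101.127.255.255) -> INET-GW
  101.120.0.0/13 (101.120.0.0 - 101.127.255.255) -> CORE-SW2
More-specific entries that do NOT match:
  101.124.159.200/30 (101.124.159.200 - 101.124.159.203) does not contain 101.124.159.206
  101.124.158.0/24 (101.124.158.0 - 101.124.158.255) does not contain 101.124.159.206
  100.124.158.0/23 (100.124.158.0 - 100.124.159.255) does not contain 101.124.159.206
  101.124.152.0/22 (101.124.152.0 - 101.124.155.255) does not contain 101.124.159.206
  101.125.152.0/21 (101.125.152.0 - 101.125.159.255) does not contain 101.124.159.206
  101.124.144.0/21 (101.124.144.0 - 101.124.151.255) does not contain 101.124.159.206
  101.120.0.0/15 (101.120.0.0 - 101.121.255.255) does not contain 101.124.159.206
  101.126.0.0/15 (101.126.0.0 - 101.127.255.255) does not contain 101.124.159.206
Longest matching prefix is /13 -> next hop CORE-SW2.

CORE-SW2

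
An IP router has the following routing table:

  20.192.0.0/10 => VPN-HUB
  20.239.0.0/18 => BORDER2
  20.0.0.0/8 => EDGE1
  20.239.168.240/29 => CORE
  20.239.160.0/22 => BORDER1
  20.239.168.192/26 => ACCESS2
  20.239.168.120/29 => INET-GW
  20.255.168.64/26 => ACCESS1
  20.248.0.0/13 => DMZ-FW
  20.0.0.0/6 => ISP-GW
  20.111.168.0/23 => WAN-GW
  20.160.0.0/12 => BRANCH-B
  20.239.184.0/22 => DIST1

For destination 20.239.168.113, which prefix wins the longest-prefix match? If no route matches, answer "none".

20.192.0.0/10

Entries matching 20.239.168.113:
  20.0.0.0/6 (20.0.0.0 - 23.255.255.255)
  20.0.0.0/8 (20.0.0.0 - 20.255.255.255)
  20.192.0.0/10 (20.192.0.0 - 20.255.255.255)
Most specific is 20.192.0.0/10.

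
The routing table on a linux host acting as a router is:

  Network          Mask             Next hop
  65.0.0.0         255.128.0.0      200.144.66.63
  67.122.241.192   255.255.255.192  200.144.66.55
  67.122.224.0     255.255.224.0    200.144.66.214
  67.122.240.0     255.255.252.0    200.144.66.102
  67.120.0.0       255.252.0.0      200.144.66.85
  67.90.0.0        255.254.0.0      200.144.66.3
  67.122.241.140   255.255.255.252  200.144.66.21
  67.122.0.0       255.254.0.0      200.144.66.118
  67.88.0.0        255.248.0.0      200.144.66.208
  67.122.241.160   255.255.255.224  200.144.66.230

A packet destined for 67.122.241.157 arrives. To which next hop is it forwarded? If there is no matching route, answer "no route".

200.144.66.102

Routes whose prefix contains 67.122.241.157:
  67.120.0.0/14 (67.120.0.0 - 67.123.255.255) -> 200.144.66.85
  67.122.0.0/15 (67.122.0.0 - 67.123.255.255) -> 200.144.66.118
  67.122.224.0/19 (67.122.224.0 - 67.122.255.255) -> 200.144.66.214
  67.122.240.0/22 (67.122.240.0 - 67.122.243.255) -> 200.144.66.102
More-specific entries that do NOT match:
  67.122.241.140/30 (67.122.241.140 - 67.122.241.143) does not contain 67.122.241.157
  67.122.241.160/27 (67.122.241.160 - 67.122.241.191) does not contain 67.122.241.157
  67.122.241.192/26 (67.122.241.192 - 67.122.241.255) does not contain 67.122.241.157
Longest matching prefix is /22 -> next hop 200.144.66.102.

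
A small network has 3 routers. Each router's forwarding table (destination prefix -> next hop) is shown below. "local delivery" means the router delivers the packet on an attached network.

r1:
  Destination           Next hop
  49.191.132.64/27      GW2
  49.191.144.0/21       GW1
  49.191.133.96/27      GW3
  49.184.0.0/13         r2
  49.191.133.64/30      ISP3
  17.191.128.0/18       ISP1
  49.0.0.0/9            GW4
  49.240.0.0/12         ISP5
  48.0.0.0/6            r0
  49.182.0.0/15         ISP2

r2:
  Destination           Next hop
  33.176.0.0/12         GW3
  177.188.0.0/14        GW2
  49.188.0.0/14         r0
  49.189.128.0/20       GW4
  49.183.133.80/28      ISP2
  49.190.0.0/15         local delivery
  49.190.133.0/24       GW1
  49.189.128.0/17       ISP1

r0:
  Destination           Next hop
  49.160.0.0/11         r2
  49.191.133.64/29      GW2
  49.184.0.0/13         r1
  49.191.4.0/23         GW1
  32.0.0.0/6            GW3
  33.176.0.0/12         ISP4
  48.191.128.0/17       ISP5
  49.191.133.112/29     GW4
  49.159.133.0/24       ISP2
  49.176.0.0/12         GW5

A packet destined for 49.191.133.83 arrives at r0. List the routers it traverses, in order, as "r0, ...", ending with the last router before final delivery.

r0, r1, r2

At r0: longest match for 49.191.133.83 is 49.184.0.0/13 -> r1
At r1: longest match for 49.191.133.83 is 49.184.0.0/13 -> r2
At r2: longest match for 49.191.133.83 is 49.190.0.0/15 -> local delivery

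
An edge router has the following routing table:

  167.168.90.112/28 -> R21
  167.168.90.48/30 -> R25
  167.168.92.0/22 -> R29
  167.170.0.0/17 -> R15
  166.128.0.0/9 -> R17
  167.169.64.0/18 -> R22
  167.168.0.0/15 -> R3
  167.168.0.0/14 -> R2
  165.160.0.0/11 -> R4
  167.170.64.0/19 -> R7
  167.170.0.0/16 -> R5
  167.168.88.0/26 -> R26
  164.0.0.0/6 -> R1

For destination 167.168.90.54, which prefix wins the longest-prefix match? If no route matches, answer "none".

167.168.0.0/15

Entries matching 167.168.90.54:
  164.0.0.0/6 (164.0.0.0 - 167.255.255.255)
  167.168.0.0/14 (167.168.0.0 - 167.171.255.255)
  167.168.0.0/15 (167.168.0.0 - 167.169.255.255)
Most specific is 167.168.0.0/15.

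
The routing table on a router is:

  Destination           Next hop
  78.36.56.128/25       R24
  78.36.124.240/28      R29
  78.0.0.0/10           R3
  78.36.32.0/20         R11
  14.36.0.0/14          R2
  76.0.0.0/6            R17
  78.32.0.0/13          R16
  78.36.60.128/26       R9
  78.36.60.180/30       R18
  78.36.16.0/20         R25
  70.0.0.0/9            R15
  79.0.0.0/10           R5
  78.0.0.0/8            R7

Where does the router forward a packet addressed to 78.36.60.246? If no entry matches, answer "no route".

Routes whose prefix contains 78.36.60.246:
  76.0.0.0/6 (76.0.0.0 - 79.255.255.255) -> R17
  78.0.0.0/8 (78.0.0.0 - 78.255.255.255) -> R7
  78.0.0.0/10 (78.0.0.0 - 78.63.255.255) -> R3
  78.32.0.0/13 (78.32.0.0 - 78.39.255.255) -> R16
More-specific entries that do NOT match:
  78.36.60.180/30 (78.36.60.180 - 78.36.60.183) does not contain 78.36.60.246
  78.36.124.240/28 (78.36.124.240 - 78.36.124.255) does not contain 78.36.60.246
  78.36.60.128/26 (78.36.60.128 - 78.36.60.191) does not contain 78.36.60.246
  78.36.56.128/25 (78.36.56.128 - 78.36.56.255) does not contain 78.36.60.246
  78.36.32.0/20 (78.36.32.0 - 78.36.47.255) does not contain 78.36.60.246
  78.36.16.0/20 (78.36.16.0 - 78.36.31.255) does not contain 78.36.60.246
  14.36.0.0/14 (14.36.0.0 - 14.39.255.255) does not contain 78.36.60.246
Longest matching prefix is /13 -> next hop R16.

R16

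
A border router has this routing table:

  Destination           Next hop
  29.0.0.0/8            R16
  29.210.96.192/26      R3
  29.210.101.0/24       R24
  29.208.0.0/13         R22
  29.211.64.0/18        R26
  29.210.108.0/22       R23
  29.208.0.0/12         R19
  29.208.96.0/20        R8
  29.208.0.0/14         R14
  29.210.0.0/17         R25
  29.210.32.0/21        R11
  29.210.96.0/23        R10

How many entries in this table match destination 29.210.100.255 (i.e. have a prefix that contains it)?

5

Prefixes containing 29.210.100.255:
  29.0.0.0/8 (29.0.0.0 - 29.255.255.255)
  29.208.0.0/12 (29.208.0.0 - 29.223.255.255)
  29.208.0.0/13 (29.208.0.0 - 29.215.255.255)
  29.208.0.0/14 (29.208.0.0 - 29.211.255.255)
  29.210.0.0/17 (29.210.0.0 - 29.210.127.255)
Total matching entries: 5.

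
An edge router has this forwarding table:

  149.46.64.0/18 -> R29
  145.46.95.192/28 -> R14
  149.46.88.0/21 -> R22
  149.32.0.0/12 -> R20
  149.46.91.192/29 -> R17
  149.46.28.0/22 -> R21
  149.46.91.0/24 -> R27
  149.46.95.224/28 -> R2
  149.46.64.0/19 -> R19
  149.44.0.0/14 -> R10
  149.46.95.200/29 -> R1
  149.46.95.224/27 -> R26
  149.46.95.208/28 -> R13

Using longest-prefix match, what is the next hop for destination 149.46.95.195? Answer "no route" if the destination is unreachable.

R22

Routes whose prefix contains 149.46.95.195:
  149.32.0.0/12 (149.32.0.0 - 149.47.255.255) -> R20
  149.44.0.0/14 (149.44.0.0 - 149.47.255.255) -> R10
  149.46.64.0/18 (149.46.64.0 - 149.46.127.255) -> R29
  149.46.64.0/19 (149.46.64.0 - 149.46.95.255) -> R19
  149.46.88.0/21 (149.46.88.0 - 149.46.95.255) -> R22
More-specific entries that do NOT match:
  149.46.91.192/29 (149.46.91.192 - 149.46.91.199) does not contain 149.46.95.195
  149.46.95.200/29 (149.46.95.200 - 149.46.95.207) does not contain 149.46.95.195
  145.46.95.192/28 (145.46.95.192 - 145.46.95.207) does not contain 149.46.95.195
  149.46.95.224/28 (149.46.95.224 - 149.46.95.239) does not contain 149.46.95.195
  149.46.95.208/28 (149.46.95.208 - 149.46.95.223) does not contain 149.46.95.195
  149.46.95.224/27 (149.46.95.224 - 149.46.95.255) does not contain 149.46.95.195
  149.46.91.0/24 (149.46.91.0 - 149.46.91.255) does not contain 149.46.95.195
  149.46.28.0/22 (149.46.28.0 - 149.46.31.255) does not contain 149.46.95.195
Longest matching prefix is /21 -> next hop R22.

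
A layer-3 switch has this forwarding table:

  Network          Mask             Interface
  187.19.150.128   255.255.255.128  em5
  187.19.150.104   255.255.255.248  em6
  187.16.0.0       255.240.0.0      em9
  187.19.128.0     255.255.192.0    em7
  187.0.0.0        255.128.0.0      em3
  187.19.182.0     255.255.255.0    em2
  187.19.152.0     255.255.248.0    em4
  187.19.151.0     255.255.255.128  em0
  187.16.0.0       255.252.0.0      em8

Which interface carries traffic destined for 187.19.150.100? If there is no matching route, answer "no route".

em7

Routes whose prefix contains 187.19.150.100:
  187.0.0.0/9 (187.0.0.0 - 187.127.255.255) -> em3
  187.16.0.0/12 (187.16.0.0 - 187.31.255.255) -> em9
  187.16.0.0/14 (187.16.0.0 - 187.19.255.255) -> em8
  187.19.128.0/18 (187.19.128.0 - 187.19.191.255) -> em7
More-specific entries that do NOT match:
  187.19.150.104/29 (187.19.150.104 - 187.19.150.111) does not contain 187.19.150.100
  187.19.150.128/25 (187.19.150.128 - 187.19.150.255) does not contain 187.19.150.100
  187.19.151.0/25 (187.19.151.0 - 187.19.151.127) does not contain 187.19.150.100
  187.19.182.0/24 (187.19.182.0 - 187.19.182.255) does not contain 187.19.150.100
  187.19.152.0/21 (187.19.152.0 - 187.19.159.255) does not contain 187.19.150.100
Longest matching prefix is /18 -> interface em7.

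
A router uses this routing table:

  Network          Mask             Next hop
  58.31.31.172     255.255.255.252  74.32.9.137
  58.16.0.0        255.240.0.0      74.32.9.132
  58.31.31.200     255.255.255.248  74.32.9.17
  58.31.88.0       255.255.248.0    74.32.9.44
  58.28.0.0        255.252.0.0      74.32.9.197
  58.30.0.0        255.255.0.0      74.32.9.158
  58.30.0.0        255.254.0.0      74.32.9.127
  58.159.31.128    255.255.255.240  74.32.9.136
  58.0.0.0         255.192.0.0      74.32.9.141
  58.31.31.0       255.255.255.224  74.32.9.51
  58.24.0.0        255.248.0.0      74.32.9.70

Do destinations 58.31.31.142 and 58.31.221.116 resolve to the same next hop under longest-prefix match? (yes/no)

yes

58.31.31.142: longest match 58.30.0.0/15 -> 74.32.9.127
58.31.221.116: longest match 58.30.0.0/15 -> 74.32.9.127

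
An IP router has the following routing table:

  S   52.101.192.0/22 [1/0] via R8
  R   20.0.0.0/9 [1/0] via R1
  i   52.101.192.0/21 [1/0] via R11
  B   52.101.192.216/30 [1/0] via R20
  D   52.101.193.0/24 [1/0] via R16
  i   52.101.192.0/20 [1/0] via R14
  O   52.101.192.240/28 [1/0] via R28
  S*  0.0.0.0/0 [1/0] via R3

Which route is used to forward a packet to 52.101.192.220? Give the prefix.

52.101.192.0/22

Entries matching 52.101.192.220:
  0.0.0.0/0 (default, matches everything)
  52.101.192.0/20 (52.101.192.0 - 52.101.207.255)
  52.101.192.0/21 (52.101.192.0 - 52.101.199.255)
  52.101.192.0/22 (52.101.192.0 - 52.101.195.255)
Most specific is 52.101.192.0/22.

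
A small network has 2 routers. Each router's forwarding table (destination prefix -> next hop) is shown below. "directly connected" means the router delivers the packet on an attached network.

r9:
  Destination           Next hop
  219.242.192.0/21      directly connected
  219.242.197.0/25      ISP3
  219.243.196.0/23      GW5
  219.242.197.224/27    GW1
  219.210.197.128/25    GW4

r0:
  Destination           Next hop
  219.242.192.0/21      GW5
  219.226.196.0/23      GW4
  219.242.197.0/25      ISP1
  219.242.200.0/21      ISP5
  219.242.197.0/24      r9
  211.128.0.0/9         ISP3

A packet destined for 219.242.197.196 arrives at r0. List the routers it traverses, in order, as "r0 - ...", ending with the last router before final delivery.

At r0: longest match for 219.242.197.196 is 219.242.197.0/24 -> r9
At r9: longest match for 219.242.197.196 is 219.242.192.0/21 -> directly connected

r0 - r9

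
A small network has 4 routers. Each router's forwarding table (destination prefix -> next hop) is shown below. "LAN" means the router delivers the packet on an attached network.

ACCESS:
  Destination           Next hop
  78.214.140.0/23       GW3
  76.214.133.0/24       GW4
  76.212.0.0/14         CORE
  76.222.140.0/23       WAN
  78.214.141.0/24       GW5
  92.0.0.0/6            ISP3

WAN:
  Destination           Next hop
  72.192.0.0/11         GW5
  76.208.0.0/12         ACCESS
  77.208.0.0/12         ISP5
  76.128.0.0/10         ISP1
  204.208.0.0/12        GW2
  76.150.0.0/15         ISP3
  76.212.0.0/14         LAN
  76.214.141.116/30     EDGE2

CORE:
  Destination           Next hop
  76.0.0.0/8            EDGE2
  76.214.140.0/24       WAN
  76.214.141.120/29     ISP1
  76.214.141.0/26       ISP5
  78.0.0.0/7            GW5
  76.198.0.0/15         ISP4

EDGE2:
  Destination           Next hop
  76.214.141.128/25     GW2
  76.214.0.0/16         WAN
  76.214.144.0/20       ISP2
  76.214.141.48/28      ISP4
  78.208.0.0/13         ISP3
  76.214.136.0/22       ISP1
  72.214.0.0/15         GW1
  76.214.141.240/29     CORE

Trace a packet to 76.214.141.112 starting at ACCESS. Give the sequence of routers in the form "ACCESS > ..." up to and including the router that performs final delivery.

ACCESS > CORE > EDGE2 > WAN

At ACCESS: longest match for 76.214.141.112 is 76.212.0.0/14 -> CORE
At CORE: longest match for 76.214.141.112 is 76.0.0.0/8 -> EDGE2
At EDGE2: longest match for 76.214.141.112 is 76.214.0.0/16 -> WAN
At WAN: longest match for 76.214.141.112 is 76.212.0.0/14 -> LAN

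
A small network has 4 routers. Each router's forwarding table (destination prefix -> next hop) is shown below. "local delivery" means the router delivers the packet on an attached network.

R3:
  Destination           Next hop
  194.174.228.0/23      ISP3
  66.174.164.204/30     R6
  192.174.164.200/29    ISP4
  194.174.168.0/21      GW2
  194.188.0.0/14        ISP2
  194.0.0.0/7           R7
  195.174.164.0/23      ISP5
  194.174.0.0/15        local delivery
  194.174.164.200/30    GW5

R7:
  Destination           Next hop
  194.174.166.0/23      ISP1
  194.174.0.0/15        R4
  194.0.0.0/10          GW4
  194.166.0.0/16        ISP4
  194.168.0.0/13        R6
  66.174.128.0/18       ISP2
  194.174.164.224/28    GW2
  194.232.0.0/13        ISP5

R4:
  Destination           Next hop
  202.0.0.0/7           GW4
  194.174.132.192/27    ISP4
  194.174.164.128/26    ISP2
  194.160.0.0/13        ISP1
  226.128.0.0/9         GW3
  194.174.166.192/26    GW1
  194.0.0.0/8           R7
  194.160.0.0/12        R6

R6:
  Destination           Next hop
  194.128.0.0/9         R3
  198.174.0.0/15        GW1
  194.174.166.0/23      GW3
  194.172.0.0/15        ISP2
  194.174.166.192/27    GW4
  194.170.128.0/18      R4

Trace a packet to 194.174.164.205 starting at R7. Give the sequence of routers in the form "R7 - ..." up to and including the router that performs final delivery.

R7 - R4 - R6 - R3

At R7: longest match for 194.174.164.205 is 194.174.0.0/15 -> R4
At R4: longest match for 194.174.164.205 is 194.160.0.0/12 -> R6
At R6: longest match for 194.174.164.205 is 194.128.0.0/9 -> R3
At R3: longest match for 194.174.164.205 is 194.174.0.0/15 -> local delivery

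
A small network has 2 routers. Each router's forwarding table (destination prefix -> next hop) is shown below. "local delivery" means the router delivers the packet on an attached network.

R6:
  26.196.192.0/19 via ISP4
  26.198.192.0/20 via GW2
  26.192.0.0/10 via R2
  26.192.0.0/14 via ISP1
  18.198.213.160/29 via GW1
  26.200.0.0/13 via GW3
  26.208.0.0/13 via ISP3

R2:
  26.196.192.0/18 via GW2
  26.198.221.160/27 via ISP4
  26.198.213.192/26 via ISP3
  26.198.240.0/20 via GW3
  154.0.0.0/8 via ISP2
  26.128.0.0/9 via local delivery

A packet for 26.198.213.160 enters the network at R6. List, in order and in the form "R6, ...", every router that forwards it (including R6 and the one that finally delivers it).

R6, R2

At R6: longest match for 26.198.213.160 is 26.192.0.0/10 -> R2
At R2: longest match for 26.198.213.160 is 26.128.0.0/9 -> local delivery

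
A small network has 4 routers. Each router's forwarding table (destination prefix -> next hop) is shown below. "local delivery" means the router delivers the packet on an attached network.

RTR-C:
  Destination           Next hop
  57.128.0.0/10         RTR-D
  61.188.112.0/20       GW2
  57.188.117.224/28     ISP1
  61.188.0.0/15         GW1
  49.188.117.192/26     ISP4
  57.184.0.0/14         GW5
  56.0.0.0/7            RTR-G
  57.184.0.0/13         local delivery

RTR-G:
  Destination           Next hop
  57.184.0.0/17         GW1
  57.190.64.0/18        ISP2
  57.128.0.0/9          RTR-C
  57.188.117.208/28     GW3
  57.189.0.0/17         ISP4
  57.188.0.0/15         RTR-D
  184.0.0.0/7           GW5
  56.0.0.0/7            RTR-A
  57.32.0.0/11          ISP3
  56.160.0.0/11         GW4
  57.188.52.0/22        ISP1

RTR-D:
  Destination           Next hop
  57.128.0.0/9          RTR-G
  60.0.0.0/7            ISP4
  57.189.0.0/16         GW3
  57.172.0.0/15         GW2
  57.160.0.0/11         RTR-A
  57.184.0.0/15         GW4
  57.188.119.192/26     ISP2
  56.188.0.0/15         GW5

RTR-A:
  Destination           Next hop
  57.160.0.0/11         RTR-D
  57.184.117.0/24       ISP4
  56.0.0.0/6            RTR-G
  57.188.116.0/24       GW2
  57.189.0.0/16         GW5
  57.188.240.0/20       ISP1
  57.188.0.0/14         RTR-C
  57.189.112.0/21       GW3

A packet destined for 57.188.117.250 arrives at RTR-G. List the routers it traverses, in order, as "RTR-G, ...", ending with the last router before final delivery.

At RTR-G: longest match for 57.188.117.250 is 57.188.0.0/15 -> RTR-D
At RTR-D: longest match for 57.188.117.250 is 57.160.0.0/11 -> RTR-A
At RTR-A: longest match for 57.188.117.250 is 57.188.0.0/14 -> RTR-C
At RTR-C: longest match for 57.188.117.250 is 57.184.0.0/13 -> local delivery

RTR-G, RTR-D, RTR-A, RTR-C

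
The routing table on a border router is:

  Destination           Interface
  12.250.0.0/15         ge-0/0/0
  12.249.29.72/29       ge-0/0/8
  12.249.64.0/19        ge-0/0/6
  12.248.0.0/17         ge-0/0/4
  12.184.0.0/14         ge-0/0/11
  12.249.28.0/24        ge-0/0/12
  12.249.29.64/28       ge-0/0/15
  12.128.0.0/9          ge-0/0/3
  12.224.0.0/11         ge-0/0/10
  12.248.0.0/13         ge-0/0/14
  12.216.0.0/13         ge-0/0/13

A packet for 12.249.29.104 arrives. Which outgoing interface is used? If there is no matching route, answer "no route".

ge-0/0/14

Routes whose prefix contains 12.249.29.104:
  12.128.0.0/9 (12.128.0.0 - 12.255.255.255) -> ge-0/0/3
  12.224.0.0/11 (12.224.0.0 - 12.255.255.255) -> ge-0/0/10
  12.248.0.0/13 (12.248.0.0 - 12.255.255.255) -> ge-0/0/14
More-specific entries that do NOT match:
  12.249.29.72/29 (12.249.29.72 - 12.249.29.79) does not contain 12.249.29.104
  12.249.29.64/28 (12.249.29.64 - 12.249.29.79) does not contain 12.249.29.104
  12.249.28.0/24 (12.249.28.0 - 12.249.28.255) does not contain 12.249.29.104
  12.249.64.0/19 (12.249.64.0 - 12.249.95.255) does not contain 12.249.29.104
  12.248.0.0/17 (12.248.0.0 - 12.248.127.255) does not contain 12.249.29.104
  12.250.0.0/15 (12.250.0.0 - 12.251.255.255) does not contain 12.249.29.104
  12.184.0.0/14 (12.184.0.0 - 12.187.255.255) does not contain 12.249.29.104
Longest matching prefix is /13 -> interface ge-0/0/14.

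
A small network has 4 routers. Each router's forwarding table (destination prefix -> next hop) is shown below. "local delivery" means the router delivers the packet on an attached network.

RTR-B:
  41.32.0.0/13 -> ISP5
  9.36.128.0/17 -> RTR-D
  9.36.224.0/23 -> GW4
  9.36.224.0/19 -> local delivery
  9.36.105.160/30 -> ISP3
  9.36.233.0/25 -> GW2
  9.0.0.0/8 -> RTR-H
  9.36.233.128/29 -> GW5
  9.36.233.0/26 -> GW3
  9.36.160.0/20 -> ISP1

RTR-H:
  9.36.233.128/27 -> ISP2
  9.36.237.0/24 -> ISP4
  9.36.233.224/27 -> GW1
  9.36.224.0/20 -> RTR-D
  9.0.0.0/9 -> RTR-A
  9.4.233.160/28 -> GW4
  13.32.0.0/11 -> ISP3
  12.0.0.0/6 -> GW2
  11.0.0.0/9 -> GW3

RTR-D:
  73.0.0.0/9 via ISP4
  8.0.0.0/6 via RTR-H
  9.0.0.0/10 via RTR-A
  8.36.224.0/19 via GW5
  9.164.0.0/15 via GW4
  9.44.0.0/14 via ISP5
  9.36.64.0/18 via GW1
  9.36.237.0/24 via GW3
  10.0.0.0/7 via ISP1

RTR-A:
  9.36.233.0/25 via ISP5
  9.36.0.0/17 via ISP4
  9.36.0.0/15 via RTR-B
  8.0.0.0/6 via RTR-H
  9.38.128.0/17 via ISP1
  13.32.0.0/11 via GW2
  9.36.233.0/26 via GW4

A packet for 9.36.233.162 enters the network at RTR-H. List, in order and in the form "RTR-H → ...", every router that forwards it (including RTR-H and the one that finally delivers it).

RTR-H → RTR-D → RTR-A → RTR-B

At RTR-H: longest match for 9.36.233.162 is 9.36.224.0/20 -> RTR-D
At RTR-D: longest match for 9.36.233.162 is 9.0.0.0/10 -> RTR-A
At RTR-A: longest match for 9.36.233.162 is 9.36.0.0/15 -> RTR-B
At RTR-B: longest match for 9.36.233.162 is 9.36.224.0/19 -> local delivery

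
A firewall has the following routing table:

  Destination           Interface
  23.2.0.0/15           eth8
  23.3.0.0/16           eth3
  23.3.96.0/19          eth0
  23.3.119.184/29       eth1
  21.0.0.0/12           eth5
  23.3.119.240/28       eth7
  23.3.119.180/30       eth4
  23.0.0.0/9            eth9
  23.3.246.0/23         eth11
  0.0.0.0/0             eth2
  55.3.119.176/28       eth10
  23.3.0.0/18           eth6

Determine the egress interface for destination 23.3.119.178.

Routes whose prefix contains 23.3.119.178:
  0.0.0.0/0 (default, matches everything) -> eth2
  23.0.0.0/9 (23.0.0.0 - 23.127.255.255) -> eth9
  23.2.0.0/15 (23.2.0.0 - 23.3.255.255) -> eth8
  23.3.0.0/16 (23.3.0.0 - 23.3.255.255) -> eth3
  23.3.96.0/19 (23.3.96.0 - 23.3.127.255) -> eth0
More-specific entries that do NOT match:
  23.3.119.180/30 (23.3.119.180 - 23.3.119.183) does not contain 23.3.119.178
  23.3.119.184/29 (23.3.119.184 - 23.3.119.191) does not contain 23.3.119.178
  23.3.119.240/28 (23.3.119.240 - 23.3.119.255) does not contain 23.3.119.178
  55.3.119.176/28 (55.3.119.176 - 55.3.119.191) does not contain 23.3.119.178
  23.3.246.0/23 (23.3.246.0 - 23.3.247.255) does not contain 23.3.119.178
Longest matching prefix is /19 -> interface eth0.

eth0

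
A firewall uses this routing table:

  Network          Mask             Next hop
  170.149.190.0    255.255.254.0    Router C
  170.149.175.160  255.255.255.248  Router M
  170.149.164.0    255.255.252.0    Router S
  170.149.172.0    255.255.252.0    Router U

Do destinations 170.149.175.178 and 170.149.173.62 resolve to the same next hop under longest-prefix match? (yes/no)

170.149.175.178: longest match 170.149.172.0/22 -> Router U
170.149.173.62: longest match 170.149.172.0/22 -> Router U

yes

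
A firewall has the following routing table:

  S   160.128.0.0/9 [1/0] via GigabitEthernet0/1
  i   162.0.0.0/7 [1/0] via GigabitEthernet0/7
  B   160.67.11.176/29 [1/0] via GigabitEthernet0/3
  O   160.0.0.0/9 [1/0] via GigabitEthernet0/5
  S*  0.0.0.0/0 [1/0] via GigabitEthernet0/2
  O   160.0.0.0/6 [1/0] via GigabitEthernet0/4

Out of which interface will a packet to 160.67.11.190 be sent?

Routes whose prefix contains 160.67.11.190:
  0.0.0.0/0 (default, matches everything) -> GigabitEthernet0/2
  160.0.0.0/6 (160.0.0.0 - 163.255.255.255) -> GigabitEthernet0/4
  160.0.0.0/9 (160.0.0.0 - 160.127.255.255) -> GigabitEthernet0/5
More-specific entries that do NOT match:
  160.67.11.176/29 (160.67.11.176 - 160.67.11.183) does not contain 160.67.11.190
Longest matching prefix is /9 -> interface GigabitEthernet0/5.

GigabitEthernet0/5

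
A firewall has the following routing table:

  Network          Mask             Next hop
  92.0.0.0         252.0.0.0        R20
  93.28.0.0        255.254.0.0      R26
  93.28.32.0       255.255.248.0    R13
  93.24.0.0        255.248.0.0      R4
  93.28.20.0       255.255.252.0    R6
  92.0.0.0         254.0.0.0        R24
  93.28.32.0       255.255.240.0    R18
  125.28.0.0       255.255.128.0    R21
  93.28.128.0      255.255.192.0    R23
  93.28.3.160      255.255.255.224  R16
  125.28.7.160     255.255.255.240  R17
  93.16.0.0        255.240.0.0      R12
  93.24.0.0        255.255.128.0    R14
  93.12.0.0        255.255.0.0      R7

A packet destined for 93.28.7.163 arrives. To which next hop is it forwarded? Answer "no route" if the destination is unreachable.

R26

Routes whose prefix contains 93.28.7.163:
  92.0.0.0/6 (92.0.0.0 - 95.255.255.255) -> R20
  92.0.0.0/7 (92.0.0.0 - 93.255.255.255) -> R24
  93.16.0.0/12 (93.16.0.0 - 93.31.255.255) -> R12
  93.24.0.0/13 (93.24.0.0 - 93.31.255.255) -> R4
  93.28.0.0/15 (93.28.0.0 - 93.29.255.255) -> R26
More-specific entries that do NOT match:
  125.28.7.160/28 (125.28.7.160 - 125.28.7.175) does not contain 93.28.7.163
  93.28.3.160/27 (93.28.3.160 - 93.28.3.191) does not contain 93.28.7.163
  93.28.20.0/22 (93.28.20.0 - 93.28.23.255) does not contain 93.28.7.163
  93.28.32.0/21 (93.28.32.0 - 93.28.39.255) does not contain 93.28.7.163
  93.28.32.0/20 (93.28.32.0 - 93.28.47.255) does not contain 93.28.7.163
  93.28.128.0/18 (93.28.128.0 - 93.28.191.255) does not contain 93.28.7.163
  125.28.0.0/17 (125.28.0.0 - 125.28.127.255) does not contain 93.28.7.163
  93.24.0.0/17 (93.24.0.0 - 93.24.127.255) does not contain 93.28.7.163
  93.12.0.0/16 (93.12.0.0 - 93.12.255.255) does not contain 93.28.7.163
Longest matching prefix is /15 -> next hop R26.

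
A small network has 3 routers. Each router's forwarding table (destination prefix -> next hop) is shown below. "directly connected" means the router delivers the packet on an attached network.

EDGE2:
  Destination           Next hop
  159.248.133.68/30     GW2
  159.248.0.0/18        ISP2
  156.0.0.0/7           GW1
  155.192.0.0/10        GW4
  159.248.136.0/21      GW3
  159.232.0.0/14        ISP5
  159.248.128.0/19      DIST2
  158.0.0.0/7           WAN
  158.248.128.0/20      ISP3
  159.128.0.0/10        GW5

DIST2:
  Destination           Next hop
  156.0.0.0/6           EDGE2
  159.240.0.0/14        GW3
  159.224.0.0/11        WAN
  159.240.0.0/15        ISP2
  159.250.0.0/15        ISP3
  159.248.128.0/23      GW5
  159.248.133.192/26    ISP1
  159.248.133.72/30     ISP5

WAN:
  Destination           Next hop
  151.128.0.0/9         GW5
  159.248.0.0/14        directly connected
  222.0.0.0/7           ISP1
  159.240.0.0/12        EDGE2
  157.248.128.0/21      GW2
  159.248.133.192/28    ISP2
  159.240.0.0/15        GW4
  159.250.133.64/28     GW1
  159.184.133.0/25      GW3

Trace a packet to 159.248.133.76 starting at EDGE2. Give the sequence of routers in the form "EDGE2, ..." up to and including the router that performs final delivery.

At EDGE2: longest match for 159.248.133.76 is 159.248.128.0/19 -> DIST2
At DIST2: longest match for 159.248.133.76 is 159.224.0.0/11 -> WAN
At WAN: longest match for 159.248.133.76 is 159.248.0.0/14 -> directly connected

EDGE2, DIST2, WAN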